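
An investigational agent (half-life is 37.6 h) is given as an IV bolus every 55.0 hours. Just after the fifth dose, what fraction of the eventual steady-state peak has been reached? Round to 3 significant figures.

0.994

k = ln 2 / 37.6 = 0.01843 h⁻¹
f_n = 1 − e^(−nkτ) = 1 − e^(−5 × 0.01843 × 55.0) = 1 − e^(−5.070) = 1 − 0.006285 ≈ 0.994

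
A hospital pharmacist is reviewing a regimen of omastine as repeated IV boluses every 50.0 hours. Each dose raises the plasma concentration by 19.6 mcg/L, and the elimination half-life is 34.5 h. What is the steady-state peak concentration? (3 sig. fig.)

k = ln 2 / 34.5 = 0.02009 h⁻¹
Fraction remaining after one interval: e^(−kτ) = e^(−0.02009 × 50.0) = 0.3662
R = 1 / (1 − 0.3662) = 1.578
Css,max = 19.6 × 1.578 ≈ 30.9 mcg/L

30.9 mcg/L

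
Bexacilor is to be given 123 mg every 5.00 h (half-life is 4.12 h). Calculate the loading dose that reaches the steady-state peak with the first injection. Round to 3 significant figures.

k = ln 2 / 4.12 = 0.1682 h⁻¹
Accumulation ratio R = 1 / (1 − e^(−kτ)) = 1 / (1 − e^(−0.1682×5.00)) = 1 / (1 − 0.4312) = 1.758
Loading dose = maintenance dose × R = 123 × 1.758 ≈ 216 mg

216 mg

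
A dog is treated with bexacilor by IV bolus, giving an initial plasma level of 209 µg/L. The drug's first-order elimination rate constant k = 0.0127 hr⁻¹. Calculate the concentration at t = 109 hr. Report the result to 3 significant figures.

52.4 µg/L

C(t) = C₀ e^(−kt) = 209 × e^(−0.01270 × 109) = 209 × e^(−1.384) = 209 × 0.2505 ≈ 52.4 µg/L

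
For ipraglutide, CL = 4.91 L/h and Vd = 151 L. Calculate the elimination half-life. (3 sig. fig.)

21.3 hours

k = CL / V = 4.91 / 151 = 0.03252 h⁻¹
t½ = ln 2 / k = ln 2 / 0.03252 ≈ 21.3 hours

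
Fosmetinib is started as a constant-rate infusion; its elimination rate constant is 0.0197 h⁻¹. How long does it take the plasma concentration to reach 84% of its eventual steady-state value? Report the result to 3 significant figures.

93.0 hours

f = 1 − e^(−kt)  ⇒  t = −ln(1 − f) / k
t = −ln(1 − 0.84) / 0.01970 = 1.833 / 0.01970 ≈ 93.0 hours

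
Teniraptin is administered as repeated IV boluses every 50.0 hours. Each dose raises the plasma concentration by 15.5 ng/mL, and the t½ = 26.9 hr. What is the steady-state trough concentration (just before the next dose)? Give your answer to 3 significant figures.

k = ln 2 / 26.9 = 0.02577 hr⁻¹
Fraction remaining after one interval: e^(−kτ) = e^(−0.02577 × 50.0) = 0.2757
R = 1 / (1 − 0.2757) = 1.381
Css,max = 15.5 × 1.381 = 21.40 ng/mL
Css,min = Css,max × e^(−kτ) = 21.40 × 0.2757 ≈ 5.90 ng/mL

5.90 ng/mL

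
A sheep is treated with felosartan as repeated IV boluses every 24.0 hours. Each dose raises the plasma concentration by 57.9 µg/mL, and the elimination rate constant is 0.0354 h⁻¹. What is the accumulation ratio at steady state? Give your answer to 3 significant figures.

1.75

Fraction remaining after one interval: e^(−kτ) = e^(−0.03540 × 24.0) = 0.4276
R = 1 / (1 − 0.4276) = 1 / 0.5724 ≈ 1.75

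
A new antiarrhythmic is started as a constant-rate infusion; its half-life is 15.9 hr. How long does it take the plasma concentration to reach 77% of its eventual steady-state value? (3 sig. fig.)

k = ln 2 / 15.9 = 0.04359 hr⁻¹
f = 1 − e^(−kt)  ⇒  t = −ln(1 − f) / k
t = −ln(1 − 0.77) / 0.04359 = 1.470 / 0.04359 ≈ 33.7 hours

33.7 hours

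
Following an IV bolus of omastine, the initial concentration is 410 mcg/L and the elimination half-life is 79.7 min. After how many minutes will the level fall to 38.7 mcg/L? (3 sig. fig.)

k = ln 2 / 79.7 = 0.008697 min⁻¹
C(t) = C₀ e^(−kt)  ⇒  t = ln(C₀/C) / k
t = ln(410/38.7) / 0.008697 = 2.360 / 0.008697 ≈ 271 minutes

271 minutes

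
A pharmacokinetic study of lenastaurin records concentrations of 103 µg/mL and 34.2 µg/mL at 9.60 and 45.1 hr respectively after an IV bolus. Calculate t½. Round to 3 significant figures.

k = ln(C₁/C₂) / (t₂ − t₁) = ln(103/34.2) / (45.1 − 9.60)
  = 1.103 / 35.50 = 0.03106 hr⁻¹
t½ = ln 2 / k = ln 2 / 0.03106 ≈ 22.3 hours

22.3 hours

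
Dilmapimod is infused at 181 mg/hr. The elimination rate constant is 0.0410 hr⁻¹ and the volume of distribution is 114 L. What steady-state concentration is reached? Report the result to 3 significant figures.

38.7 mg/L

CL = k · V = 0.0410 × 114 = 4.674 L/hr
Css = rate / CL = 181 / 4.674 ≈ 38.7 mg/L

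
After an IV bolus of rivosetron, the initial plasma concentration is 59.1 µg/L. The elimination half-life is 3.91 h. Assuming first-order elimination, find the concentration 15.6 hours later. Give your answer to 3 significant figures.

3.72 µg/L

k = ln 2 / 3.91 = 0.1773 h⁻¹
C(t) = C₀ e^(−kt) = 59.1 × e^(−0.1773 × 15.6) = 59.1 × e^(−2.765) = 59.1 × 0.06294 ≈ 3.72 µg/L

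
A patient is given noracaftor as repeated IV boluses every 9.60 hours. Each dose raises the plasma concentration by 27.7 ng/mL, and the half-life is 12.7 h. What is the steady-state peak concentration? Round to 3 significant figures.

k = ln 2 / 12.7 = 0.05458 h⁻¹
Fraction remaining after one interval: e^(−kτ) = e^(−0.05458 × 9.60) = 0.5922
R = 1 / (1 − 0.5922) = 2.452
Css,max = 27.7 × 2.452 ≈ 67.9 ng/mL

67.9 ng/mL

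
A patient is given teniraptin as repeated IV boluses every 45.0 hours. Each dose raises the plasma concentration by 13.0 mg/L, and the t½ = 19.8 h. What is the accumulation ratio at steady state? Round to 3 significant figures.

1.26

k = ln 2 / 19.8 = 0.03501 h⁻¹
Fraction remaining after one interval: e^(−kτ) = e^(−0.03501 × 45.0) = 0.2069
R = 1 / (1 − 0.2069) = 1 / 0.7931 ≈ 1.26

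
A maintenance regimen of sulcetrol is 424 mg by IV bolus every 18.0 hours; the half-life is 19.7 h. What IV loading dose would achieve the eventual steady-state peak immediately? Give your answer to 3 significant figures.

k = ln 2 / 19.7 = 0.03519 h⁻¹
Accumulation ratio R = 1 / (1 − e^(−kτ)) = 1 / (1 − e^(−0.03519×18.0)) = 1 / (1 − 0.5308) = 2.131
Loading dose = maintenance dose × R = 424 × 2.131 ≈ 904 mg

904 mg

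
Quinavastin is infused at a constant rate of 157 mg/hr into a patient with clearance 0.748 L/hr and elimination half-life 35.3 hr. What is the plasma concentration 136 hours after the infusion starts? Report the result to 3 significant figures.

195 mg/L

Css = rate / CL = 157 / 0.748 = 209.9 mg/L
k = ln 2 / 35.3 = 0.01964 hr⁻¹
C(t) = Css (1 − e^(−kt)) = 209.9 × (1 − e^(−2.670)) = 209.9 × 0.9308 ≈ 195 mg/L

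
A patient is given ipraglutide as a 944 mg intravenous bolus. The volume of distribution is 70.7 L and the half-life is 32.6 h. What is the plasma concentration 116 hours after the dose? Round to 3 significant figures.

1.13 mg/L

C₀ = dose / V = 944 / 70.7 = 13.35 mg/L
k = ln 2 / 32.6 = 0.02126 h⁻¹
C(t) = C₀ e^(−kt) = 13.35 × e^(−0.02126 × 116) = 13.35 × e^(−2.466) = 13.35 × 0.08489 ≈ 1.13 mg/L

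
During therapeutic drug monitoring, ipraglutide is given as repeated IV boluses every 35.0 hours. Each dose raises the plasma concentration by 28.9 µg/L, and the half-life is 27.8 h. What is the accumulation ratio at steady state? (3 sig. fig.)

k = ln 2 / 27.8 = 0.02493 h⁻¹
Fraction remaining after one interval: e^(−kτ) = e^(−0.02493 × 35.0) = 0.4178
R = 1 / (1 − 0.4178) = 1 / 0.5822 ≈ 1.72

1.72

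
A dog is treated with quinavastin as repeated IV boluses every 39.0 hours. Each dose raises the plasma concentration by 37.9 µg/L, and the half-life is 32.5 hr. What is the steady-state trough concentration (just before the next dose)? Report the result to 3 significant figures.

k = ln 2 / 32.5 = 0.02133 hr⁻¹
Fraction remaining after one interval: e^(−kτ) = e^(−0.02133 × 39.0) = 0.4353
R = 1 / (1 − 0.4353) = 1.771
Css,max = 37.9 × 1.771 = 67.11 µg/L
Css,min = Css,max × e^(−kτ) = 67.11 × 0.4353 ≈ 29.2 µg/L

29.2 µg/L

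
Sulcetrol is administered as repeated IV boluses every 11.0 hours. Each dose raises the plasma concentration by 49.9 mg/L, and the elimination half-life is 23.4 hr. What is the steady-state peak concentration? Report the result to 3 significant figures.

k = ln 2 / 23.4 = 0.02962 hr⁻¹
Fraction remaining after one interval: e^(−kτ) = e^(−0.02962 × 11.0) = 0.7219
R = 1 / (1 − 0.7219) = 3.596
Css,max = 49.9 × 3.596 ≈ 179 mg/L

179 mg/L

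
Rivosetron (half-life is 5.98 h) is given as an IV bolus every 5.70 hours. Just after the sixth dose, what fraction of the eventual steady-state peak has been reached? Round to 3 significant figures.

0.981

k = ln 2 / 5.98 = 0.1159 h⁻¹
f_n = 1 − e^(−nkτ) = 1 − e^(−6 × 0.1159 × 5.70) = 1 − e^(−3.964) = 1 − 0.01898 ≈ 0.981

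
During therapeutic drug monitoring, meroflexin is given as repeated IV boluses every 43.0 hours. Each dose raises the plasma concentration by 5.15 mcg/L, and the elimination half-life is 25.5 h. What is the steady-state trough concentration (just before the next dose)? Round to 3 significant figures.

2.32 mcg/L

k = ln 2 / 25.5 = 0.02718 h⁻¹
Fraction remaining after one interval: e^(−kτ) = e^(−0.02718 × 43.0) = 0.3107
R = 1 / (1 − 0.3107) = 1.451
Css,max = 5.15 × 1.451 = 7.472 mcg/L
Css,min = Css,max × e^(−kτ) = 7.472 × 0.3107 ≈ 2.32 mcg/L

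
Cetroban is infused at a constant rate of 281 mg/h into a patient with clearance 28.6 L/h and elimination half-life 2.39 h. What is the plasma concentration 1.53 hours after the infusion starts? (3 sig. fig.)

Css = rate / CL = 281 / 28.6 = 9.825 mg/L
k = ln 2 / 2.39 = 0.2900 h⁻¹
C(t) = Css (1 − e^(−kt)) = 9.825 × (1 − e^(−0.4437)) = 9.825 × 0.3584 ≈ 3.52 mg/L

3.52 mg/L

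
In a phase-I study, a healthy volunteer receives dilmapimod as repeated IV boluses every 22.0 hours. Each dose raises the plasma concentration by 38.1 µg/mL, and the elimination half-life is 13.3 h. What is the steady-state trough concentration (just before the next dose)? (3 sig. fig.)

k = ln 2 / 13.3 = 0.05212 h⁻¹
Fraction remaining after one interval: e^(−kτ) = e^(−0.05212 × 22.0) = 0.3177
R = 1 / (1 − 0.3177) = 1.466
Css,max = 38.1 × 1.466 = 55.84 µg/mL
Css,min = Css,max × e^(−kτ) = 55.84 × 0.3177 ≈ 17.7 µg/mL

17.7 µg/mL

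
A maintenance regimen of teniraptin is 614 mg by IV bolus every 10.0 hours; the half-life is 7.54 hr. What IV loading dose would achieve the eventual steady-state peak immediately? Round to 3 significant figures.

k = ln 2 / 7.54 = 0.09193 hr⁻¹
Accumulation ratio R = 1 / (1 − e^(−kτ)) = 1 / (1 − e^(−0.09193×10.0)) = 1 / (1 − 0.3988) = 1.663
Loading dose = maintenance dose × R = 614 × 1.663 ≈ 1020 mg

1020 mg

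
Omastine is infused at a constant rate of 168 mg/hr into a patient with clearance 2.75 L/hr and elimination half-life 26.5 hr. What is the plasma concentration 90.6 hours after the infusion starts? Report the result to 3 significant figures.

55.4 mg/L

Css = rate / CL = 168 / 2.75 = 61.09 mg/L
k = ln 2 / 26.5 = 0.02616 hr⁻¹
C(t) = Css (1 − e^(−kt)) = 61.09 × (1 − e^(−2.370)) = 61.09 × 0.9065 ≈ 55.4 mg/L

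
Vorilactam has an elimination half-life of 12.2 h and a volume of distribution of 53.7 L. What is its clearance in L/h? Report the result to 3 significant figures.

3.05 L/h

k = ln 2 / t½ = ln 2 / 12.2 = 0.05682 h⁻¹
CL = k · V = 0.05682 × 53.7 ≈ 3.05 L/h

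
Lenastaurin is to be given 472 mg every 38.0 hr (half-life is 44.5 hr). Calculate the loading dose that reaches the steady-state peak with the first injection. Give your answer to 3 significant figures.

1060 mg

k = ln 2 / 44.5 = 0.01558 hr⁻¹
Accumulation ratio R = 1 / (1 − e^(−kτ)) = 1 / (1 − e^(−0.01558×38.0)) = 1 / (1 − 0.5533) = 2.239
Loading dose = maintenance dose × R = 472 × 2.239 ≈ 1060 mg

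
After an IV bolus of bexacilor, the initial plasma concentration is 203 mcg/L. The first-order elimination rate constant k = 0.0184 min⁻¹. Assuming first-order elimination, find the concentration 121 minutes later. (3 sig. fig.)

C(t) = C₀ e^(−kt) = 203 × e^(−0.01840 × 121) = 203 × e^(−2.226) = 203 × 0.1079 ≈ 21.9 mcg/L

21.9 mcg/L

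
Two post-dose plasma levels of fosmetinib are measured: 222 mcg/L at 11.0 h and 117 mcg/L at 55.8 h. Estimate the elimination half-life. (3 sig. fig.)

48.5 hours

k = ln(C₁/C₂) / (t₂ − t₁) = ln(222/117) / (55.8 − 11.0)
  = 0.6405 / 44.80 = 0.01430 h⁻¹
t½ = ln 2 / k = ln 2 / 0.01430 ≈ 48.5 hours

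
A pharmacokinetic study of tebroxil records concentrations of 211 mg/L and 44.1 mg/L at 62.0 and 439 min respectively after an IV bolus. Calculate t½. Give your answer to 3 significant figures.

167 minutes

k = ln(C₁/C₂) / (t₂ − t₁) = ln(211/44.1) / (439 − 62.0)
  = 1.565 / 377.0 = 0.004152 min⁻¹
t½ = ln 2 / k = ln 2 / 0.004152 ≈ 167 minutes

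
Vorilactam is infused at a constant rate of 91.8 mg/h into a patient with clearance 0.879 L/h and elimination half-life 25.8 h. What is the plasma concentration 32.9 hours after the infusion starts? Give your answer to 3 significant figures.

Css = rate / CL = 91.8 / 0.879 = 104.4 mg/L
k = ln 2 / 25.8 = 0.02687 h⁻¹
C(t) = Css (1 − e^(−kt)) = 104.4 × (1 − e^(−0.8839)) = 104.4 × 0.5868 ≈ 61.3 mg/L

61.3 mg/L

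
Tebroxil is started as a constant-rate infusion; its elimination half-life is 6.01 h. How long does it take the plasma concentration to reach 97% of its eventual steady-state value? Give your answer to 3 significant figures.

k = ln 2 / 6.01 = 0.1153 h⁻¹
f = 1 − e^(−kt)  ⇒  t = −ln(1 − f) / k
t = −ln(1 − 0.97) / 0.1153 = 3.507 / 0.1153 ≈ 30.4 hours

30.4 hours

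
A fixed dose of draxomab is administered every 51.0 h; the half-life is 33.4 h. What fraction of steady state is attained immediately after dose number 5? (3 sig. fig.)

0.995

k = ln 2 / 33.4 = 0.02075 h⁻¹
f_n = 1 − e^(−nkτ) = 1 − e^(−5 × 0.02075 × 51.0) = 1 − e^(−5.292) = 1 − 0.005032 ≈ 0.995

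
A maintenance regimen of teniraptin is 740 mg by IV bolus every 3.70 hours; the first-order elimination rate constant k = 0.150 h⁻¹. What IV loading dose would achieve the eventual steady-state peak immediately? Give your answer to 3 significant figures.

1740 mg

Accumulation ratio R = 1 / (1 − e^(−kτ)) = 1 / (1 − e^(−0.1500×3.70)) = 1 / (1 − 0.5741) = 2.348
Loading dose = maintenance dose × R = 740 × 2.348 ≈ 1740 mg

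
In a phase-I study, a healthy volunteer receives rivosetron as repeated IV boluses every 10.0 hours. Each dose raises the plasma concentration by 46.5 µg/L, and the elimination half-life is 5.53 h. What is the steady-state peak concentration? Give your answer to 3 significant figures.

k = ln 2 / 5.53 = 0.1253 h⁻¹
Fraction remaining after one interval: e^(−kτ) = e^(−0.1253 × 10.0) = 0.2855
R = 1 / (1 − 0.2855) = 1.400
Css,max = 46.5 × 1.400 ≈ 65.1 µg/L

65.1 µg/L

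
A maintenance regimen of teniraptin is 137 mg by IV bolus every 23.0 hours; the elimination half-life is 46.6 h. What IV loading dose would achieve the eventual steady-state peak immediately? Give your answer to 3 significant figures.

473 mg

k = ln 2 / 46.6 = 0.01487 h⁻¹
Accumulation ratio R = 1 / (1 − e^(−kτ)) = 1 / (1 − e^(−0.01487×23.0)) = 1 / (1 − 0.7103) = 3.451
Loading dose = maintenance dose × R = 137 × 3.451 ≈ 473 mg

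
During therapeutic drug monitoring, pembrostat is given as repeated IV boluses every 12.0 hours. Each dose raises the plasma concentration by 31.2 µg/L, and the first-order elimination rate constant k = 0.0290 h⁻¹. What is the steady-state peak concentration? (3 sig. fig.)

Fraction remaining after one interval: e^(−kτ) = e^(−0.02900 × 12.0) = 0.7061
R = 1 / (1 − 0.7061) = 3.403
Css,max = 31.2 × 3.403 ≈ 106 µg/L

106 µg/L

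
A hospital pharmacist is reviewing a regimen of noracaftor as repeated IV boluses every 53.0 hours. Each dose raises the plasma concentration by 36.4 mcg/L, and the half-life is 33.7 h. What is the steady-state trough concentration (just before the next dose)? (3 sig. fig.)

k = ln 2 / 33.7 = 0.02057 h⁻¹
Fraction remaining after one interval: e^(−kτ) = e^(−0.02057 × 53.0) = 0.3362
R = 1 / (1 − 0.3362) = 1.506
Css,max = 36.4 × 1.506 = 54.83 mcg/L
Css,min = Css,max × e^(−kτ) = 54.83 × 0.3362 ≈ 18.4 mcg/L

18.4 mcg/L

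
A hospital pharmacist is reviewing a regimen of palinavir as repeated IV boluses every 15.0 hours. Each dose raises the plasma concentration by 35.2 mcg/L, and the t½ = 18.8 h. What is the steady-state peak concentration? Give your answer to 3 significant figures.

k = ln 2 / 18.8 = 0.03687 h⁻¹
Fraction remaining after one interval: e^(−kτ) = e^(−0.03687 × 15.0) = 0.5752
R = 1 / (1 − 0.5752) = 2.354
Css,max = 35.2 × 2.354 ≈ 82.9 mcg/L

82.9 mcg/L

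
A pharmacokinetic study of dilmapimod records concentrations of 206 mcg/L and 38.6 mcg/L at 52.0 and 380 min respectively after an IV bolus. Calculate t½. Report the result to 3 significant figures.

136 minutes

k = ln(C₁/C₂) / (t₂ − t₁) = ln(206/38.6) / (380 − 52.0)
  = 1.675 / 328.0 = 0.005106 min⁻¹
t½ = ln 2 / k = ln 2 / 0.005106 ≈ 136 minutes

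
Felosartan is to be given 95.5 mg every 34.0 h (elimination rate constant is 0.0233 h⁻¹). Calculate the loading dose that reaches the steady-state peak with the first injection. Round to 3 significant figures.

175 mg

Accumulation ratio R = 1 / (1 − e^(−kτ)) = 1 / (1 − e^(−0.02330×34.0)) = 1 / (1 − 0.4528) = 1.828
Loading dose = maintenance dose × R = 95.5 × 1.828 ≈ 175 mg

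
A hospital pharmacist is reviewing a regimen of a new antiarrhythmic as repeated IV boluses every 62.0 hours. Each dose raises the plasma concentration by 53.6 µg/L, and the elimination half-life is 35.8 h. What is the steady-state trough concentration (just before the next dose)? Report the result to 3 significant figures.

23.1 µg/L

k = ln 2 / 35.8 = 0.01936 h⁻¹
Fraction remaining after one interval: e^(−kτ) = e^(−0.01936 × 62.0) = 0.3011
R = 1 / (1 − 0.3011) = 1.431
Css,max = 53.6 × 1.431 = 76.69 µg/L
Css,min = Css,max × e^(−kτ) = 76.69 × 0.3011 ≈ 23.1 µg/L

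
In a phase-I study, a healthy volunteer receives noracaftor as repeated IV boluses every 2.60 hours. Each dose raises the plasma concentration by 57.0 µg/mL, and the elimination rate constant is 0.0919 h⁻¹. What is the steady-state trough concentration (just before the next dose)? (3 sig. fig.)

211 µg/mL

Fraction remaining after one interval: e^(−kτ) = e^(−0.09190 × 2.60) = 0.7875
R = 1 / (1 − 0.7875) = 4.705
Css,max = 57.0 × 4.705 = 268.2 µg/mL
Css,min = Css,max × e^(−kτ) = 268.2 × 0.7875 ≈ 211 µg/mL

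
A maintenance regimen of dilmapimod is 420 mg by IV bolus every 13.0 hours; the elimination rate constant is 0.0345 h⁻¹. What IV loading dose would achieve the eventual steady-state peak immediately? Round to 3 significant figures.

1160 mg

Accumulation ratio R = 1 / (1 − e^(−kτ)) = 1 / (1 − e^(−0.03450×13.0)) = 1 / (1 − 0.6386) = 2.767
Loading dose = maintenance dose × R = 420 × 2.767 ≈ 1160 mg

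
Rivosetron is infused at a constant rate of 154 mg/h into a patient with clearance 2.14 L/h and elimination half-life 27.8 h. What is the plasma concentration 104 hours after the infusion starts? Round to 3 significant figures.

66.6 µg/mL

Css = rate / CL = 154 / 2.14 = 71.96 µg/mL
k = ln 2 / 27.8 = 0.02493 h⁻¹
C(t) = Css (1 − e^(−kt)) = 71.96 × (1 − e^(−2.593)) = 71.96 × 0.9252 ≈ 66.6 µg/mL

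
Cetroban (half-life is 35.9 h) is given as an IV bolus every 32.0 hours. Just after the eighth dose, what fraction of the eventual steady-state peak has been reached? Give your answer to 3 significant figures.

0.993

k = ln 2 / 35.9 = 0.01931 h⁻¹
f_n = 1 − e^(−nkτ) = 1 − e^(−8 × 0.01931 × 32.0) = 1 − e^(−4.943) = 1 − 0.007135 ≈ 0.993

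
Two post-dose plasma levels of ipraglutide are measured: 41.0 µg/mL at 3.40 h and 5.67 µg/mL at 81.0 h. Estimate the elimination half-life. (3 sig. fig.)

k = ln(C₁/C₂) / (t₂ − t₁) = ln(41.0/5.67) / (81.0 − 3.40)
  = 1.978 / 77.60 = 0.02549 h⁻¹
t½ = ln 2 / k = ln 2 / 0.02549 ≈ 27.2 hours

27.2 hours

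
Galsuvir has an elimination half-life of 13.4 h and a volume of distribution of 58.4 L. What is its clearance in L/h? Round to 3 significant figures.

k = ln 2 / t½ = ln 2 / 13.4 = 0.05173 h⁻¹
CL = k · V = 0.05173 × 58.4 ≈ 3.02 L/h

3.02 L/h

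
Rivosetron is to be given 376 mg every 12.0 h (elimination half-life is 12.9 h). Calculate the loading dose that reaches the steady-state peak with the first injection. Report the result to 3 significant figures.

k = ln 2 / 12.9 = 0.05373 h⁻¹
Accumulation ratio R = 1 / (1 − e^(−kτ)) = 1 / (1 − e^(−0.05373×12.0)) = 1 / (1 − 0.5248) = 2.104
Loading dose = maintenance dose × R = 376 × 2.104 ≈ 791 mg

791 mg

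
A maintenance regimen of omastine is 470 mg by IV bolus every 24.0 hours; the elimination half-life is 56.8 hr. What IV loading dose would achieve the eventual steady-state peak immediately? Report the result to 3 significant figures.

1850 mg

k = ln 2 / 56.8 = 0.01220 hr⁻¹
Accumulation ratio R = 1 / (1 − e^(−kτ)) = 1 / (1 − e^(−0.01220×24.0)) = 1 / (1 − 0.7461) = 3.939
Loading dose = maintenance dose × R = 470 × 3.939 ≈ 1850 mg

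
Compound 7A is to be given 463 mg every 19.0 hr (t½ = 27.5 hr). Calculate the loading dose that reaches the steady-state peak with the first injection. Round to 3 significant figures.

1220 mg

k = ln 2 / 27.5 = 0.02521 hr⁻¹
Accumulation ratio R = 1 / (1 − e^(−kτ)) = 1 / (1 − e^(−0.02521×19.0)) = 1 / (1 − 0.6195) = 2.628
Loading dose = maintenance dose × R = 463 × 2.628 ≈ 1220 mg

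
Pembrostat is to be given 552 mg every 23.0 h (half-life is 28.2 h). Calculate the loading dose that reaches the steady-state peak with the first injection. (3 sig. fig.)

1280 mg

k = ln 2 / 28.2 = 0.02458 h⁻¹
Accumulation ratio R = 1 / (1 − e^(−kτ)) = 1 / (1 − e^(−0.02458×23.0)) = 1 / (1 − 0.5682) = 2.316
Loading dose = maintenance dose × R = 552 × 2.316 ≈ 1280 mg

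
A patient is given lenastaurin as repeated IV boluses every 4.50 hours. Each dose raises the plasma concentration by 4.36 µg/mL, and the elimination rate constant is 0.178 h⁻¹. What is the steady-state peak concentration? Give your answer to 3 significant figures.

7.91 µg/mL

Fraction remaining after one interval: e^(−kτ) = e^(−0.1780 × 4.50) = 0.4489
R = 1 / (1 − 0.4489) = 1.814
Css,max = 4.36 × 1.814 ≈ 7.91 µg/mL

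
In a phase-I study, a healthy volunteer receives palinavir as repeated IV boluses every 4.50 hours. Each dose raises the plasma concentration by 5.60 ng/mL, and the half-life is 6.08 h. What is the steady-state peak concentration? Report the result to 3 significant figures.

14.0 ng/mL

k = ln 2 / 6.08 = 0.1140 h⁻¹
Fraction remaining after one interval: e^(−kτ) = e^(−0.1140 × 4.50) = 0.5987
R = 1 / (1 − 0.5987) = 2.492
Css,max = 5.60 × 2.492 ≈ 14.0 ng/mL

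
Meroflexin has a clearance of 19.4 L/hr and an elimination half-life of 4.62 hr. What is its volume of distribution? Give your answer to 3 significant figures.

k = ln 2 / t½ = ln 2 / 4.62 = 0.1500 hr⁻¹
V = CL / k = 19.4 / 0.1500 ≈ 129 L

129 L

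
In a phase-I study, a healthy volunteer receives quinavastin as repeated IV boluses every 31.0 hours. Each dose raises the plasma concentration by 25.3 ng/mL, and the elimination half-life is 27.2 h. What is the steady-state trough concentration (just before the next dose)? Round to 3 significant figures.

21.0 ng/mL

k = ln 2 / 27.2 = 0.02548 h⁻¹
Fraction remaining after one interval: e^(−kτ) = e^(−0.02548 × 31.0) = 0.4539
R = 1 / (1 − 0.4539) = 1.831
Css,max = 25.3 × 1.831 = 46.32 ng/mL
Css,min = Css,max × e^(−kτ) = 46.32 × 0.4539 ≈ 21.0 ng/mL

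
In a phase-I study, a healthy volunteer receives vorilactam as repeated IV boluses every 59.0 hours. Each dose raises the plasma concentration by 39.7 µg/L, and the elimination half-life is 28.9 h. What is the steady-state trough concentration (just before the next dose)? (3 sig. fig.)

12.7 µg/L

k = ln 2 / 28.9 = 0.02398 h⁻¹
Fraction remaining after one interval: e^(−kτ) = e^(−0.02398 × 59.0) = 0.2429
R = 1 / (1 − 0.2429) = 1.321
Css,max = 39.7 × 1.321 = 52.44 µg/L
Css,min = Css,max × e^(−kτ) = 52.44 × 0.2429 ≈ 12.7 µg/L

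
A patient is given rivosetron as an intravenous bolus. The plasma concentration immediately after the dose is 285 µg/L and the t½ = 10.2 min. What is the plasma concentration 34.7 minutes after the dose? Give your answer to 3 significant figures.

27.0 µg/L

k = ln 2 / 10.2 = 0.06796 min⁻¹
C(t) = C₀ e^(−kt) = 285 × e^(−0.06796 × 34.7) = 285 × e^(−2.358) = 285 × 0.09460 ≈ 27.0 µg/L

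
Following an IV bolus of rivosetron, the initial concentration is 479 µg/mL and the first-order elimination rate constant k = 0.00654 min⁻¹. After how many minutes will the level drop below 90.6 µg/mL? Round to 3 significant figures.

C(t) = C₀ e^(−kt)  ⇒  t = ln(C₀/C) / k
t = ln(479/90.6) / 0.006540 = 1.665 / 0.006540 ≈ 255 minutes

255 minutes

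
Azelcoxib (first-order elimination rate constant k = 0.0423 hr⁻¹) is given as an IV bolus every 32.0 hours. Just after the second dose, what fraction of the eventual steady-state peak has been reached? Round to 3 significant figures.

f_n = 1 − e^(−nkτ) = 1 − e^(−2 × 0.04230 × 32.0) = 1 − e^(−2.707) = 1 − 0.06672 ≈ 0.933

0.933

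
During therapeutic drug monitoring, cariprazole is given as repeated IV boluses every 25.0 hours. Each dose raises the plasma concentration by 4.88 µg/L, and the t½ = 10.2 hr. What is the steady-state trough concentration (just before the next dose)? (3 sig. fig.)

k = ln 2 / 10.2 = 0.06796 hr⁻¹
Fraction remaining after one interval: e^(−kτ) = e^(−0.06796 × 25.0) = 0.1829
R = 1 / (1 − 0.1829) = 1.224
Css,max = 4.88 × 1.224 = 5.972 µg/L
Css,min = Css,max × e^(−kτ) = 5.972 × 0.1829 ≈ 1.09 µg/L

1.09 µg/L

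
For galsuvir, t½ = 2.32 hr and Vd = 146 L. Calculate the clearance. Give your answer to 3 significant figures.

43.6 L/hr

k = ln 2 / t½ = ln 2 / 2.32 = 0.2988 hr⁻¹
CL = k · V = 0.2988 × 146 ≈ 43.6 L/hr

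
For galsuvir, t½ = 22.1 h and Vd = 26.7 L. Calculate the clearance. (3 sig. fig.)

k = ln 2 / t½ = ln 2 / 22.1 = 0.03136 h⁻¹
CL = k · V = 0.03136 × 26.7 ≈ 0.837 L/h

0.837 L/h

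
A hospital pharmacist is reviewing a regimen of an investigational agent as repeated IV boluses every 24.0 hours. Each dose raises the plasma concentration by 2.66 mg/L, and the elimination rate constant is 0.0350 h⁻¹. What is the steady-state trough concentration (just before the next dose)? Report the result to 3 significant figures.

Fraction remaining after one interval: e^(−kτ) = e^(−0.03500 × 24.0) = 0.4317
R = 1 / (1 − 0.4317) = 1.760
Css,max = 2.66 × 1.760 = 4.681 mg/L
Css,min = Css,max × e^(−kτ) = 4.681 × 0.4317 ≈ 2.02 mg/L

2.02 mg/L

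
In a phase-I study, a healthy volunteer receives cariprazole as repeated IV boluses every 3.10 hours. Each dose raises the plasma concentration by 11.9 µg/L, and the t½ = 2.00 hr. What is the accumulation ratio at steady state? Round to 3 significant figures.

1.52

k = ln 2 / 2.00 = 0.3466 hr⁻¹
Fraction remaining after one interval: e^(−kτ) = e^(−0.3466 × 3.10) = 0.3415
R = 1 / (1 − 0.3415) = 1 / 0.6585 ≈ 1.52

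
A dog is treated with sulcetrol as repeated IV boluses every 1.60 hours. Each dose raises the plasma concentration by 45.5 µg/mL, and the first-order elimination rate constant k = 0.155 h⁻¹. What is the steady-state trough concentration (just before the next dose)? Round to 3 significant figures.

Fraction remaining after one interval: e^(−kτ) = e^(−0.1550 × 1.60) = 0.7804
R = 1 / (1 − 0.7804) = 4.553
Css,max = 45.5 × 4.553 = 207.2 µg/mL
Css,min = Css,max × e^(−kτ) = 207.2 × 0.7804 ≈ 162 µg/mL

162 µg/mL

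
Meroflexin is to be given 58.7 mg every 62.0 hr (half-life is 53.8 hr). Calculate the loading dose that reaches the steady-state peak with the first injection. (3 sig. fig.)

107 mg

k = ln 2 / 53.8 = 0.01288 hr⁻¹
Accumulation ratio R = 1 / (1 − e^(−kτ)) = 1 / (1 − e^(−0.01288×62.0)) = 1 / (1 − 0.4499) = 1.818
Loading dose = maintenance dose × R = 58.7 × 1.818 ≈ 107 mg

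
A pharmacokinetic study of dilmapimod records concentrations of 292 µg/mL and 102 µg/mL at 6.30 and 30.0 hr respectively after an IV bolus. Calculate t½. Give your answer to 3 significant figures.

15.6 hours

k = ln(C₁/C₂) / (t₂ − t₁) = ln(292/102) / (30.0 − 6.30)
  = 1.052 / 23.70 = 0.04438 hr⁻¹
t½ = ln 2 / k = ln 2 / 0.04438 ≈ 15.6 hours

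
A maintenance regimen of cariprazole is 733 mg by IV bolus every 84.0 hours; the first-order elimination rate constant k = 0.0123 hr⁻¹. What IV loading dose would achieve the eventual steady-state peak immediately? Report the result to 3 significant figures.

1140 mg

Accumulation ratio R = 1 / (1 − e^(−kτ)) = 1 / (1 − e^(−0.01230×84.0)) = 1 / (1 − 0.3559) = 1.552
Loading dose = maintenance dose × R = 733 × 1.552 ≈ 1140 mg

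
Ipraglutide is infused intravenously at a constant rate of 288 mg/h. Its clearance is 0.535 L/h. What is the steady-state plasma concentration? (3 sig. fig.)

Css = infusion rate / CL = 288 / 0.535 ≈ 538 µg/mL

538 µg/mL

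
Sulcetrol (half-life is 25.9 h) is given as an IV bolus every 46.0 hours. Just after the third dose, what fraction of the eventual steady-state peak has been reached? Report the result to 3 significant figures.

0.975

k = ln 2 / 25.9 = 0.02676 h⁻¹
f_n = 1 − e^(−nkτ) = 1 − e^(−3 × 0.02676 × 46.0) = 1 − e^(−3.693) = 1 − 0.02489 ≈ 0.975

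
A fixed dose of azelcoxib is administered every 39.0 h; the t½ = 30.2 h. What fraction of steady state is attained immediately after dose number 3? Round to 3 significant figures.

0.932

k = ln 2 / 30.2 = 0.02295 h⁻¹
f_n = 1 − e^(−nkτ) = 1 − e^(−3 × 0.02295 × 39.0) = 1 − e^(−2.685) = 1 − 0.06820 ≈ 0.932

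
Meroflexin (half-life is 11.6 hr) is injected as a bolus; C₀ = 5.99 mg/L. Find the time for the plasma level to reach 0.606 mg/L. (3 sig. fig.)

38.3 hours

k = ln 2 / 11.6 = 0.05975 hr⁻¹
C(t) = C₀ e^(−kt)  ⇒  t = ln(C₀/C) / k
t = ln(5.99/0.606) / 0.05975 = 2.291 / 0.05975 ≈ 38.3 hours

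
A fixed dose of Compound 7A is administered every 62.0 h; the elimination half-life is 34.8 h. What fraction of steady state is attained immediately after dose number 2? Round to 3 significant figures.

0.915

k = ln 2 / 34.8 = 0.01992 h⁻¹
f_n = 1 − e^(−nkτ) = 1 − e^(−2 × 0.01992 × 62.0) = 1 − e^(−2.470) = 1 − 0.08460 ≈ 0.915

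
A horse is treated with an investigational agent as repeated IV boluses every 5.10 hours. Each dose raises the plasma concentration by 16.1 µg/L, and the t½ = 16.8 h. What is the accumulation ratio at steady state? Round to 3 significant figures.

k = ln 2 / 16.8 = 0.04126 h⁻¹
Fraction remaining after one interval: e^(−kτ) = e^(−0.04126 × 5.10) = 0.8102
R = 1 / (1 − 0.8102) = 1 / 0.1898 ≈ 5.27

5.27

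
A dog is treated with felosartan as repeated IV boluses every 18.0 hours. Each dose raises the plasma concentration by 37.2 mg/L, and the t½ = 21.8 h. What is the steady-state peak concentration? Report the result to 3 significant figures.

k = ln 2 / 21.8 = 0.03180 h⁻¹
Fraction remaining after one interval: e^(−kτ) = e^(−0.03180 × 18.0) = 0.5642
R = 1 / (1 − 0.5642) = 2.295
Css,max = 37.2 × 2.295 ≈ 85.4 mg/L

85.4 mg/L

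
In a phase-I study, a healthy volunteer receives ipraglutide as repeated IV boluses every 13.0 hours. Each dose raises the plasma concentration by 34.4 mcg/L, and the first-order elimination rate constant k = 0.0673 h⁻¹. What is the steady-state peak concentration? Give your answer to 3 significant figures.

Fraction remaining after one interval: e^(−kτ) = e^(−0.06730 × 13.0) = 0.4169
R = 1 / (1 − 0.4169) = 1.715
Css,max = 34.4 × 1.715 ≈ 59.0 mcg/L

59.0 mcg/L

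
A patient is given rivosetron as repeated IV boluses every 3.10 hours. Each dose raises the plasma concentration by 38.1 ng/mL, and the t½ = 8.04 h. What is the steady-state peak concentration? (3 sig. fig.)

k = ln 2 / 8.04 = 0.08621 h⁻¹
Fraction remaining after one interval: e^(−kτ) = e^(−0.08621 × 3.10) = 0.7655
R = 1 / (1 − 0.7655) = 4.264
Css,max = 38.1 × 4.264 ≈ 162 ng/mL

162 ng/mL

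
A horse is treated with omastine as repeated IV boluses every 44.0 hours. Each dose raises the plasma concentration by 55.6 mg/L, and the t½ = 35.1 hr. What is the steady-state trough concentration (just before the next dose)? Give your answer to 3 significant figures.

40.2 mg/L

k = ln 2 / 35.1 = 0.01975 hr⁻¹
Fraction remaining after one interval: e^(−kτ) = e^(−0.01975 × 44.0) = 0.4194
R = 1 / (1 − 0.4194) = 1.722
Css,max = 55.6 × 1.722 = 95.76 mg/L
Css,min = Css,max × e^(−kτ) = 95.76 × 0.4194 ≈ 40.2 mg/L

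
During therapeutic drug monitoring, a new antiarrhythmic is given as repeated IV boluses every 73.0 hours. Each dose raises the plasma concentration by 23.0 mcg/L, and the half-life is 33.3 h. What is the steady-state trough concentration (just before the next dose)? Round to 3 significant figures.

6.44 mcg/L

k = ln 2 / 33.3 = 0.02082 h⁻¹
Fraction remaining after one interval: e^(−kτ) = e^(−0.02082 × 73.0) = 0.2188
R = 1 / (1 − 0.2188) = 1.280
Css,max = 23.0 × 1.280 = 29.44 mcg/L
Css,min = Css,max × e^(−kτ) = 29.44 × 0.2188 ≈ 6.44 mcg/L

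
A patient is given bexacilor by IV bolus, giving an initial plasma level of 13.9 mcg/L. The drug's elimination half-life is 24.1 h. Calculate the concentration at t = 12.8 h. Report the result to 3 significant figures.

k = ln 2 / 24.1 = 0.02876 h⁻¹
12.8 h is 0.5311 half-lives, so C = 13.9 × (1/2)^0.5311 = 13.9 × 0.6920 ≈ 9.62 mcg/L

9.62 mcg/L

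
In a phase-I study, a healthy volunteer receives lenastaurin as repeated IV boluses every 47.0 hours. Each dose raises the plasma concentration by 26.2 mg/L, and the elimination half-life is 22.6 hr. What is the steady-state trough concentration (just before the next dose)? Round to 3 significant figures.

k = ln 2 / 22.6 = 0.03067 hr⁻¹
Fraction remaining after one interval: e^(−kτ) = e^(−0.03067 × 47.0) = 0.2366
R = 1 / (1 − 0.2366) = 1.310
Css,max = 26.2 × 1.310 = 34.32 mg/L
Css,min = Css,max × e^(−kτ) = 34.32 × 0.2366 ≈ 8.12 mg/L

8.12 mg/L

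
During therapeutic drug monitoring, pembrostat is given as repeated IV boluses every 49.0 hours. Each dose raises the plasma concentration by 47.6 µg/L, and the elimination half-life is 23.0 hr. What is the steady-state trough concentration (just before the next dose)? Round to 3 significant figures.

14.1 µg/L

k = ln 2 / 23.0 = 0.03014 hr⁻¹
Fraction remaining after one interval: e^(−kτ) = e^(−0.03014 × 49.0) = 0.2284
R = 1 / (1 − 0.2284) = 1.296
Css,max = 47.6 × 1.296 = 61.69 µg/L
Css,min = Css,max × e^(−kτ) = 61.69 × 0.2284 ≈ 14.1 µg/L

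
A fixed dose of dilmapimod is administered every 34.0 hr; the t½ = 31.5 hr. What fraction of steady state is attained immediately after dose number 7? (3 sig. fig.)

k = ln 2 / 31.5 = 0.02200 hr⁻¹
f_n = 1 − e^(−nkτ) = 1 − e^(−7 × 0.02200 × 34.0) = 1 − e^(−5.237) = 1 − 0.005316 ≈ 0.995

0.995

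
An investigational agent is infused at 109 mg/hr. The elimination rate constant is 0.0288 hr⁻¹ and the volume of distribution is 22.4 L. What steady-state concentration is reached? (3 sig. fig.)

169 mg/L

CL = k · V = 0.0288 × 22.4 = 0.6451 L/hr
Css = rate / CL = 109 / 0.6451 ≈ 169 mg/L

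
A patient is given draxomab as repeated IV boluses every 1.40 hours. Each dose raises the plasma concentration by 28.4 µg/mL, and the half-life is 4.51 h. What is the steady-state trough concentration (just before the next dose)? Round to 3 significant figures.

118 µg/mL

k = ln 2 / 4.51 = 0.1537 h⁻¹
Fraction remaining after one interval: e^(−kτ) = e^(−0.1537 × 1.40) = 0.8064
R = 1 / (1 − 0.8064) = 5.165
Css,max = 28.4 × 5.165 = 146.7 µg/mL
Css,min = Css,max × e^(−kτ) = 146.7 × 0.8064 ≈ 118 µg/mL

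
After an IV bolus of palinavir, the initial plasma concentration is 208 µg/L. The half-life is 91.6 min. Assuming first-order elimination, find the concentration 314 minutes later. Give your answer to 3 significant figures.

k = ln 2 / 91.6 = 0.007567 min⁻¹
314 min is 3.428 half-lives, so C = 208 × (1/2)^3.428 = 208 × 0.09291 ≈ 19.3 µg/L

19.3 µg/L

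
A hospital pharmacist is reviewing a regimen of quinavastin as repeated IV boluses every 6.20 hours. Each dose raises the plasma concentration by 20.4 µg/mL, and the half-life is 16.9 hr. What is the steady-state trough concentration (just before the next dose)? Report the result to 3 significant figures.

k = ln 2 / 16.9 = 0.04101 hr⁻¹
Fraction remaining after one interval: e^(−kτ) = e^(−0.04101 × 6.20) = 0.7755
R = 1 / (1 − 0.7755) = 4.454
Css,max = 20.4 × 4.454 = 90.85 µg/mL
Css,min = Css,max × e^(−kτ) = 90.85 × 0.7755 ≈ 70.5 µg/mL

70.5 µg/mL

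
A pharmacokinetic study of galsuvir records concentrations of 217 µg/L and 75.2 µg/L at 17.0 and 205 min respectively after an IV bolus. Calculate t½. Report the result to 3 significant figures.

123 minutes

k = ln(C₁/C₂) / (t₂ − t₁) = ln(217/75.2) / (205 − 17.0)
  = 1.060 / 188.0 = 0.005637 min⁻¹
t½ = ln 2 / k = ln 2 / 0.005637 ≈ 123 minutes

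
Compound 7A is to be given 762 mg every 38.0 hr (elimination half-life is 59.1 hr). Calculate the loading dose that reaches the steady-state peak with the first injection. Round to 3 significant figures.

k = ln 2 / 59.1 = 0.01173 hr⁻¹
Accumulation ratio R = 1 / (1 − e^(−kτ)) = 1 / (1 − e^(−0.01173×38.0)) = 1 / (1 − 0.6404) = 2.781
Loading dose = maintenance dose × R = 762 × 2.781 ≈ 2120 mg

2120 mg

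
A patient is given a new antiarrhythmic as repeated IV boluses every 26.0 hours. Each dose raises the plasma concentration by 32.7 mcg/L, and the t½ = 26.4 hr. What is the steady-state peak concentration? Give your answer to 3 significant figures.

k = ln 2 / 26.4 = 0.02626 hr⁻¹
Fraction remaining after one interval: e^(−kτ) = e^(−0.02626 × 26.0) = 0.5053
R = 1 / (1 − 0.5053) = 2.021
Css,max = 32.7 × 2.021 ≈ 66.1 mcg/L

66.1 mcg/L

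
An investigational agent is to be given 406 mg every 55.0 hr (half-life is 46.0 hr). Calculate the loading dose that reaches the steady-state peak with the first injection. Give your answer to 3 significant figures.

721 mg

k = ln 2 / 46.0 = 0.01507 hr⁻¹
Accumulation ratio R = 1 / (1 − e^(−kτ)) = 1 / (1 − e^(−0.01507×55.0)) = 1 / (1 − 0.4366) = 1.775
Loading dose = maintenance dose × R = 406 × 1.775 ≈ 721 mg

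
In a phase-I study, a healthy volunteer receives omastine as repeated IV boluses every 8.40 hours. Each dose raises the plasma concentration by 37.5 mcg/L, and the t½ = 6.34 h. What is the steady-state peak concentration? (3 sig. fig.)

k = ln 2 / 6.34 = 0.1093 h⁻¹
Fraction remaining after one interval: e^(−kτ) = e^(−0.1093 × 8.40) = 0.3992
R = 1 / (1 − 0.3992) = 1.664
Css,max = 37.5 × 1.664 ≈ 62.4 mcg/L

62.4 mcg/L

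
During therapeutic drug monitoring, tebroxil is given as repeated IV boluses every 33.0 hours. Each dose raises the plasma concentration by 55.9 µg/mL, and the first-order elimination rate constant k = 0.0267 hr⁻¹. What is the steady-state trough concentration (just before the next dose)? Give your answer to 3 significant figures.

39.5 µg/mL

Fraction remaining after one interval: e^(−kτ) = e^(−0.02670 × 33.0) = 0.4143
R = 1 / (1 − 0.4143) = 1.707
Css,max = 55.9 × 1.707 = 95.45 µg/mL
Css,min = Css,max × e^(−kτ) = 95.45 × 0.4143 ≈ 39.5 µg/mL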